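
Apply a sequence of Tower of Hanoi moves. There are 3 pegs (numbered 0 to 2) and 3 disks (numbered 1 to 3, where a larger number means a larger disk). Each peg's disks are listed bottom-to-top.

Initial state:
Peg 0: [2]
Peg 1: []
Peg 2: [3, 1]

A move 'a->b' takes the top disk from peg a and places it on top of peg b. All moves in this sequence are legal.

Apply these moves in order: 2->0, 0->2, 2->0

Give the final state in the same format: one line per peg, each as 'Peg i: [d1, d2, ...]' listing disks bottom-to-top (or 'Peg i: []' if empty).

Answer: Peg 0: [2, 1]
Peg 1: []
Peg 2: [3]

Derivation:
After move 1 (2->0):
Peg 0: [2, 1]
Peg 1: []
Peg 2: [3]

After move 2 (0->2):
Peg 0: [2]
Peg 1: []
Peg 2: [3, 1]

After move 3 (2->0):
Peg 0: [2, 1]
Peg 1: []
Peg 2: [3]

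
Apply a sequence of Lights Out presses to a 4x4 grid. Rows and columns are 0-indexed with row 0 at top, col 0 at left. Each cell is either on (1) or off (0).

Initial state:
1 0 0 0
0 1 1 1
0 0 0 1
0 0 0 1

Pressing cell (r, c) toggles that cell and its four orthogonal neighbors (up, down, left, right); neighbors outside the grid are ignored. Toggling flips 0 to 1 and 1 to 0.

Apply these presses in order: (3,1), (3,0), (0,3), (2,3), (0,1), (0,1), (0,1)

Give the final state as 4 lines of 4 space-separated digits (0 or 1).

Answer: 0 1 0 1
0 0 1 1
1 1 1 0
0 0 1 0

Derivation:
After press 1 at (3,1):
1 0 0 0
0 1 1 1
0 1 0 1
1 1 1 1

After press 2 at (3,0):
1 0 0 0
0 1 1 1
1 1 0 1
0 0 1 1

After press 3 at (0,3):
1 0 1 1
0 1 1 0
1 1 0 1
0 0 1 1

After press 4 at (2,3):
1 0 1 1
0 1 1 1
1 1 1 0
0 0 1 0

After press 5 at (0,1):
0 1 0 1
0 0 1 1
1 1 1 0
0 0 1 0

After press 6 at (0,1):
1 0 1 1
0 1 1 1
1 1 1 0
0 0 1 0

After press 7 at (0,1):
0 1 0 1
0 0 1 1
1 1 1 0
0 0 1 0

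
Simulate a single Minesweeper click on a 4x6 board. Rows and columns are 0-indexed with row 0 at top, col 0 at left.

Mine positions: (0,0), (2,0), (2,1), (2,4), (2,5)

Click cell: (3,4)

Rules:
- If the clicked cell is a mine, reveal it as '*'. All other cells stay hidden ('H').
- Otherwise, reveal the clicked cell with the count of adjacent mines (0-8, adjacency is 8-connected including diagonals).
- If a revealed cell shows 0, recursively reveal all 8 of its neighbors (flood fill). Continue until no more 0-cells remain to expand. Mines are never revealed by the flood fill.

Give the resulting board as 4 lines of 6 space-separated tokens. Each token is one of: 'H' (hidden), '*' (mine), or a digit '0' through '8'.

H H H H H H
H H H H H H
H H H H H H
H H H H 2 H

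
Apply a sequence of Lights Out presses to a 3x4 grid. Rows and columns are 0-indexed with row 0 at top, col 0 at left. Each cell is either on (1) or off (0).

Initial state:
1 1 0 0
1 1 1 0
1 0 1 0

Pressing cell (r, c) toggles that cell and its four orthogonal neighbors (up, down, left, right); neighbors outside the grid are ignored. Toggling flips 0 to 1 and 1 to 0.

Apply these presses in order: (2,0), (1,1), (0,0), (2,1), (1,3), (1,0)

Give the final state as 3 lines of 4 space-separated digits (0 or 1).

Answer: 1 1 0 1
1 0 1 1
0 1 0 1

Derivation:
After press 1 at (2,0):
1 1 0 0
0 1 1 0
0 1 1 0

After press 2 at (1,1):
1 0 0 0
1 0 0 0
0 0 1 0

After press 3 at (0,0):
0 1 0 0
0 0 0 0
0 0 1 0

After press 4 at (2,1):
0 1 0 0
0 1 0 0
1 1 0 0

After press 5 at (1,3):
0 1 0 1
0 1 1 1
1 1 0 1

After press 6 at (1,0):
1 1 0 1
1 0 1 1
0 1 0 1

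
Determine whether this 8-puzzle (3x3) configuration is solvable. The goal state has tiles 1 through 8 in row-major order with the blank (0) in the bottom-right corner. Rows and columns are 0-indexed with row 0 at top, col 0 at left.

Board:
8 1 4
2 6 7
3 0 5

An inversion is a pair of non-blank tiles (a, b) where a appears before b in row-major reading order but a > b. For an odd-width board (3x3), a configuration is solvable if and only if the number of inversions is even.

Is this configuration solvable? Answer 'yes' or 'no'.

Answer: no

Derivation:
Inversions (pairs i<j in row-major order where tile[i] > tile[j] > 0): 13
13 is odd, so the puzzle is not solvable.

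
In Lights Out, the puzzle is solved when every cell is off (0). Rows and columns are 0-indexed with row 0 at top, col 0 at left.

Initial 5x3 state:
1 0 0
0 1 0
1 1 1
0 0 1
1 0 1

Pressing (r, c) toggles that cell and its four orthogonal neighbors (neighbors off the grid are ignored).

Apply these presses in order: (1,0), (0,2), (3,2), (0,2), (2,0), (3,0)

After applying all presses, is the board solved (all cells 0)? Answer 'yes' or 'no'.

After press 1 at (1,0):
0 0 0
1 0 0
0 1 1
0 0 1
1 0 1

After press 2 at (0,2):
0 1 1
1 0 1
0 1 1
0 0 1
1 0 1

After press 3 at (3,2):
0 1 1
1 0 1
0 1 0
0 1 0
1 0 0

After press 4 at (0,2):
0 0 0
1 0 0
0 1 0
0 1 0
1 0 0

After press 5 at (2,0):
0 0 0
0 0 0
1 0 0
1 1 0
1 0 0

After press 6 at (3,0):
0 0 0
0 0 0
0 0 0
0 0 0
0 0 0

Lights still on: 0

Answer: yes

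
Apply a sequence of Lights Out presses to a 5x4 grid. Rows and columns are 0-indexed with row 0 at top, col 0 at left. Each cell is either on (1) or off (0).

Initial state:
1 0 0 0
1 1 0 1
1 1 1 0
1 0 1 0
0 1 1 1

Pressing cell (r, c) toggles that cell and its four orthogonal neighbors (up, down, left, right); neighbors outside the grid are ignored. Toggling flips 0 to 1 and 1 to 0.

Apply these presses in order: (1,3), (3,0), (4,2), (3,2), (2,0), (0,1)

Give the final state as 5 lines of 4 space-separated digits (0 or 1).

After press 1 at (1,3):
1 0 0 1
1 1 1 0
1 1 1 1
1 0 1 0
0 1 1 1

After press 2 at (3,0):
1 0 0 1
1 1 1 0
0 1 1 1
0 1 1 0
1 1 1 1

After press 3 at (4,2):
1 0 0 1
1 1 1 0
0 1 1 1
0 1 0 0
1 0 0 0

After press 4 at (3,2):
1 0 0 1
1 1 1 0
0 1 0 1
0 0 1 1
1 0 1 0

After press 5 at (2,0):
1 0 0 1
0 1 1 0
1 0 0 1
1 0 1 1
1 0 1 0

After press 6 at (0,1):
0 1 1 1
0 0 1 0
1 0 0 1
1 0 1 1
1 0 1 0

Answer: 0 1 1 1
0 0 1 0
1 0 0 1
1 0 1 1
1 0 1 0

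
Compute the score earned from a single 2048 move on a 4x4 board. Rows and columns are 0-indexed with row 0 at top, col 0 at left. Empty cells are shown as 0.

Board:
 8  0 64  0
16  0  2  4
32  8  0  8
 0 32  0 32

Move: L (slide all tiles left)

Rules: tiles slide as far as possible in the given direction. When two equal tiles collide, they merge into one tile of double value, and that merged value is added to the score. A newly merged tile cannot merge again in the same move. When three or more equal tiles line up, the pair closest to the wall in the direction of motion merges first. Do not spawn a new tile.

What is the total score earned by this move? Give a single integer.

Answer: 80

Derivation:
Slide left:
row 0: [8, 0, 64, 0] -> [8, 64, 0, 0]  score +0 (running 0)
row 1: [16, 0, 2, 4] -> [16, 2, 4, 0]  score +0 (running 0)
row 2: [32, 8, 0, 8] -> [32, 16, 0, 0]  score +16 (running 16)
row 3: [0, 32, 0, 32] -> [64, 0, 0, 0]  score +64 (running 80)
Board after move:
 8 64  0  0
16  2  4  0
32 16  0  0
64  0  0  0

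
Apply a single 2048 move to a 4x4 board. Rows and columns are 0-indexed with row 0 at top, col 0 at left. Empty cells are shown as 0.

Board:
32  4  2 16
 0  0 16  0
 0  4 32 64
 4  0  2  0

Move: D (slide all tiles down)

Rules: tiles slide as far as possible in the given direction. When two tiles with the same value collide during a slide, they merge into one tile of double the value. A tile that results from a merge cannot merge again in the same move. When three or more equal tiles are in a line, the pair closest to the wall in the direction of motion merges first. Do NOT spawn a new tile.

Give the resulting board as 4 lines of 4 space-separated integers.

Slide down:
col 0: [32, 0, 0, 4] -> [0, 0, 32, 4]
col 1: [4, 0, 4, 0] -> [0, 0, 0, 8]
col 2: [2, 16, 32, 2] -> [2, 16, 32, 2]
col 3: [16, 0, 64, 0] -> [0, 0, 16, 64]

Answer:  0  0  2  0
 0  0 16  0
32  0 32 16
 4  8  2 64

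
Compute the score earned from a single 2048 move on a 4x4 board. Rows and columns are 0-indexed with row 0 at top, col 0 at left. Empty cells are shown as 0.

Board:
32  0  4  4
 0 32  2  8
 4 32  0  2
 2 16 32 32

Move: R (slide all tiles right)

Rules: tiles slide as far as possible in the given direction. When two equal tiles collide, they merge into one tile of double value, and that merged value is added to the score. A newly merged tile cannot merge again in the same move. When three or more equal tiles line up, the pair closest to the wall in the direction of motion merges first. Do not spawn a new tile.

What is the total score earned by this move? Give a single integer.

Slide right:
row 0: [32, 0, 4, 4] -> [0, 0, 32, 8]  score +8 (running 8)
row 1: [0, 32, 2, 8] -> [0, 32, 2, 8]  score +0 (running 8)
row 2: [4, 32, 0, 2] -> [0, 4, 32, 2]  score +0 (running 8)
row 3: [2, 16, 32, 32] -> [0, 2, 16, 64]  score +64 (running 72)
Board after move:
 0  0 32  8
 0 32  2  8
 0  4 32  2
 0  2 16 64

Answer: 72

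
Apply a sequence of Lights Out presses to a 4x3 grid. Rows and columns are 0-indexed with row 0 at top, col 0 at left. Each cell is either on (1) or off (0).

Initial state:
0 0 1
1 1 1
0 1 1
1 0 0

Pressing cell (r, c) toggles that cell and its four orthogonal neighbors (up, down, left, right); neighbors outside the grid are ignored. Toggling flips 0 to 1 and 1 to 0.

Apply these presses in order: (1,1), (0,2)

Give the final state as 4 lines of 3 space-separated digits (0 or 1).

After press 1 at (1,1):
0 1 1
0 0 0
0 0 1
1 0 0

After press 2 at (0,2):
0 0 0
0 0 1
0 0 1
1 0 0

Answer: 0 0 0
0 0 1
0 0 1
1 0 0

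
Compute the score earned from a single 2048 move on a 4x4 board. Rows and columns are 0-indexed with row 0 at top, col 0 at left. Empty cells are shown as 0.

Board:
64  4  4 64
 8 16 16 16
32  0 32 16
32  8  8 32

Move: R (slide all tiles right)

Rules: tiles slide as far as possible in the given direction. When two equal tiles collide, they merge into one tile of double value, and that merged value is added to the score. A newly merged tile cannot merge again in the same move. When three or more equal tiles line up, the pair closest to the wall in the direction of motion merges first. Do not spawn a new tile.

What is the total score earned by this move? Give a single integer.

Answer: 120

Derivation:
Slide right:
row 0: [64, 4, 4, 64] -> [0, 64, 8, 64]  score +8 (running 8)
row 1: [8, 16, 16, 16] -> [0, 8, 16, 32]  score +32 (running 40)
row 2: [32, 0, 32, 16] -> [0, 0, 64, 16]  score +64 (running 104)
row 3: [32, 8, 8, 32] -> [0, 32, 16, 32]  score +16 (running 120)
Board after move:
 0 64  8 64
 0  8 16 32
 0  0 64 16
 0 32 16 32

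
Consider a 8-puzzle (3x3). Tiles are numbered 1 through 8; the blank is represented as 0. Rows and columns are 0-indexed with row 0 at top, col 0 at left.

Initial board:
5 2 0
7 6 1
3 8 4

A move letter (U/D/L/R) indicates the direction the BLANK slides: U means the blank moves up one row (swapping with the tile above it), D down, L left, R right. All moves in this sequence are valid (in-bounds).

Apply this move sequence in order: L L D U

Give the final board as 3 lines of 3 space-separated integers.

After move 1 (L):
5 0 2
7 6 1
3 8 4

After move 2 (L):
0 5 2
7 6 1
3 8 4

After move 3 (D):
7 5 2
0 6 1
3 8 4

After move 4 (U):
0 5 2
7 6 1
3 8 4

Answer: 0 5 2
7 6 1
3 8 4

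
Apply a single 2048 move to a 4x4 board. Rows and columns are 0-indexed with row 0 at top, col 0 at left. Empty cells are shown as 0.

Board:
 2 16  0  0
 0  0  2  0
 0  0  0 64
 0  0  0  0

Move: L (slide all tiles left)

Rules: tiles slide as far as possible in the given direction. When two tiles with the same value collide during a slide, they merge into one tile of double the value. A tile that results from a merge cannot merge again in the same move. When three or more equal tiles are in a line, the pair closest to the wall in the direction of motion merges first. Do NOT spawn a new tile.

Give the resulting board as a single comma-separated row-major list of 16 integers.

Answer: 2, 16, 0, 0, 2, 0, 0, 0, 64, 0, 0, 0, 0, 0, 0, 0

Derivation:
Slide left:
row 0: [2, 16, 0, 0] -> [2, 16, 0, 0]
row 1: [0, 0, 2, 0] -> [2, 0, 0, 0]
row 2: [0, 0, 0, 64] -> [64, 0, 0, 0]
row 3: [0, 0, 0, 0] -> [0, 0, 0, 0]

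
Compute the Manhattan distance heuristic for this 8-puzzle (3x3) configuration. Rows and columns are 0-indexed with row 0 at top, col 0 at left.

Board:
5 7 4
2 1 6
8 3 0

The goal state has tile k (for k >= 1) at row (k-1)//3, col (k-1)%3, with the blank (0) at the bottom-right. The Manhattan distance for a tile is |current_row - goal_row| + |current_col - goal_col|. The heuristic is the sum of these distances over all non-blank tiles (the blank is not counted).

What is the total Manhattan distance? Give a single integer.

Answer: 16

Derivation:
Tile 5: (0,0)->(1,1) = 2
Tile 7: (0,1)->(2,0) = 3
Tile 4: (0,2)->(1,0) = 3
Tile 2: (1,0)->(0,1) = 2
Tile 1: (1,1)->(0,0) = 2
Tile 6: (1,2)->(1,2) = 0
Tile 8: (2,0)->(2,1) = 1
Tile 3: (2,1)->(0,2) = 3
Sum: 2 + 3 + 3 + 2 + 2 + 0 + 1 + 3 = 16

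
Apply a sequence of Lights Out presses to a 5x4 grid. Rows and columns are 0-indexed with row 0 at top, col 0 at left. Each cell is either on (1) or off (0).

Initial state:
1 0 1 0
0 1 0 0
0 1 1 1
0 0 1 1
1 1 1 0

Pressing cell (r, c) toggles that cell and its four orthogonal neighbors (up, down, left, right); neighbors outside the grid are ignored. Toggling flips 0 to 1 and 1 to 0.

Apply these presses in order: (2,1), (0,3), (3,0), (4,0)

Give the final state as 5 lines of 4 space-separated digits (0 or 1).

After press 1 at (2,1):
1 0 1 0
0 0 0 0
1 0 0 1
0 1 1 1
1 1 1 0

After press 2 at (0,3):
1 0 0 1
0 0 0 1
1 0 0 1
0 1 1 1
1 1 1 0

After press 3 at (3,0):
1 0 0 1
0 0 0 1
0 0 0 1
1 0 1 1
0 1 1 0

After press 4 at (4,0):
1 0 0 1
0 0 0 1
0 0 0 1
0 0 1 1
1 0 1 0

Answer: 1 0 0 1
0 0 0 1
0 0 0 1
0 0 1 1
1 0 1 0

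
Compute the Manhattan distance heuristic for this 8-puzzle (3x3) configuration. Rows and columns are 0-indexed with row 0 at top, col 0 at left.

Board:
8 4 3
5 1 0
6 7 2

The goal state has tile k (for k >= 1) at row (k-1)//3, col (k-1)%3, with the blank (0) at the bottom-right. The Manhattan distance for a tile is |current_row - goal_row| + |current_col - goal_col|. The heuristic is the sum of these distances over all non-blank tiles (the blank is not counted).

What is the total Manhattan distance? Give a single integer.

Answer: 15

Derivation:
Tile 8: (0,0)->(2,1) = 3
Tile 4: (0,1)->(1,0) = 2
Tile 3: (0,2)->(0,2) = 0
Tile 5: (1,0)->(1,1) = 1
Tile 1: (1,1)->(0,0) = 2
Tile 6: (2,0)->(1,2) = 3
Tile 7: (2,1)->(2,0) = 1
Tile 2: (2,2)->(0,1) = 3
Sum: 3 + 2 + 0 + 1 + 2 + 3 + 1 + 3 = 15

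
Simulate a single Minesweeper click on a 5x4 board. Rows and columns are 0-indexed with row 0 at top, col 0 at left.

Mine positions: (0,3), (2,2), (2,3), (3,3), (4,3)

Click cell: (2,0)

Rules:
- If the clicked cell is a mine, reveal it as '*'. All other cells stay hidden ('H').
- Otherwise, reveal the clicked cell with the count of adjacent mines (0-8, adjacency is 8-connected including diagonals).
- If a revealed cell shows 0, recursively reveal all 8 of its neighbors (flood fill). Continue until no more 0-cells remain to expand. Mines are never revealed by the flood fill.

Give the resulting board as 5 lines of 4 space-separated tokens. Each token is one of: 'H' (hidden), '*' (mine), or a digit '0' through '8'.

0 0 1 H
0 1 3 H
0 1 H H
0 1 4 H
0 0 2 H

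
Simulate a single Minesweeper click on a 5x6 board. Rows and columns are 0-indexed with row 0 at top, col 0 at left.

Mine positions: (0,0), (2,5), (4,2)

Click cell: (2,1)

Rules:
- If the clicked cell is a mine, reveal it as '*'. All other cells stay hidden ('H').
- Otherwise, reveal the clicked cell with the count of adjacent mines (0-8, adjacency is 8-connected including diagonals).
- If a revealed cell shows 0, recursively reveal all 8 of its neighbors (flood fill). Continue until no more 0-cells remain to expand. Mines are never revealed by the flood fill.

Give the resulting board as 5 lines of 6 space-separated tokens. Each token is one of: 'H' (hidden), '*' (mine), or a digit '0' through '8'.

H 1 0 0 0 0
1 1 0 0 1 1
0 0 0 0 1 H
0 1 1 1 1 H
0 1 H H H H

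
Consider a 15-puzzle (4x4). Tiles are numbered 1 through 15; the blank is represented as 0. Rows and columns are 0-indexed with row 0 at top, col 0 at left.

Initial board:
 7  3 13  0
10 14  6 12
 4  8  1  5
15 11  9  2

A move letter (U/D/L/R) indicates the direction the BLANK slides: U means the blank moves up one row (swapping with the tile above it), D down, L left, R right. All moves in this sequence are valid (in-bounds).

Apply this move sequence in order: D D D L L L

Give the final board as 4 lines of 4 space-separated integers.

After move 1 (D):
 7  3 13 12
10 14  6  0
 4  8  1  5
15 11  9  2

After move 2 (D):
 7  3 13 12
10 14  6  5
 4  8  1  0
15 11  9  2

After move 3 (D):
 7  3 13 12
10 14  6  5
 4  8  1  2
15 11  9  0

After move 4 (L):
 7  3 13 12
10 14  6  5
 4  8  1  2
15 11  0  9

After move 5 (L):
 7  3 13 12
10 14  6  5
 4  8  1  2
15  0 11  9

After move 6 (L):
 7  3 13 12
10 14  6  5
 4  8  1  2
 0 15 11  9

Answer:  7  3 13 12
10 14  6  5
 4  8  1  2
 0 15 11  9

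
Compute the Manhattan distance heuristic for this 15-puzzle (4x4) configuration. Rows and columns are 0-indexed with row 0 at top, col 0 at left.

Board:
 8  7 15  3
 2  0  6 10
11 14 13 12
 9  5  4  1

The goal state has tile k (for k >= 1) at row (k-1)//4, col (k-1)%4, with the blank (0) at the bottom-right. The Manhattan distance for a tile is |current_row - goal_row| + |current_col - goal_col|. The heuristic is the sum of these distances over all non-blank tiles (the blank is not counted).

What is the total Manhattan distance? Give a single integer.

Tile 8: (0,0)->(1,3) = 4
Tile 7: (0,1)->(1,2) = 2
Tile 15: (0,2)->(3,2) = 3
Tile 3: (0,3)->(0,2) = 1
Tile 2: (1,0)->(0,1) = 2
Tile 6: (1,2)->(1,1) = 1
Tile 10: (1,3)->(2,1) = 3
Tile 11: (2,0)->(2,2) = 2
Tile 14: (2,1)->(3,1) = 1
Tile 13: (2,2)->(3,0) = 3
Tile 12: (2,3)->(2,3) = 0
Tile 9: (3,0)->(2,0) = 1
Tile 5: (3,1)->(1,0) = 3
Tile 4: (3,2)->(0,3) = 4
Tile 1: (3,3)->(0,0) = 6
Sum: 4 + 2 + 3 + 1 + 2 + 1 + 3 + 2 + 1 + 3 + 0 + 1 + 3 + 4 + 6 = 36

Answer: 36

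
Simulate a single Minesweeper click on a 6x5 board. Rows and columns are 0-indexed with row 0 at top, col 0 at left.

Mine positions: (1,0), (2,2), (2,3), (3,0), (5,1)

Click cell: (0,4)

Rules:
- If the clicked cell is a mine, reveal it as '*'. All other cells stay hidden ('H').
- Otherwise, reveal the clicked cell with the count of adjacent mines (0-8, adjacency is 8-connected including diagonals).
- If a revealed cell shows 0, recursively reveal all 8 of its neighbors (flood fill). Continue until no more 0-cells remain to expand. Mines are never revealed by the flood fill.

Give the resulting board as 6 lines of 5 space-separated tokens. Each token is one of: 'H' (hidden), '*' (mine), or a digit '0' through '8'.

H 1 0 0 0
H 2 2 2 1
H H H H H
H H H H H
H H H H H
H H H H H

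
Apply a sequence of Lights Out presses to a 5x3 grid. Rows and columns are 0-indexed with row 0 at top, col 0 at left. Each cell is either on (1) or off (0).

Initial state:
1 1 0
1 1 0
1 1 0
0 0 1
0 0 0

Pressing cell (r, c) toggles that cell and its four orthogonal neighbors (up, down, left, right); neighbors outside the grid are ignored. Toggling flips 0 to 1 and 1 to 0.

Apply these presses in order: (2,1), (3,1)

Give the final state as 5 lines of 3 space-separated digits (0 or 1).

Answer: 1 1 0
1 0 0
0 1 1
1 0 0
0 1 0

Derivation:
After press 1 at (2,1):
1 1 0
1 0 0
0 0 1
0 1 1
0 0 0

After press 2 at (3,1):
1 1 0
1 0 0
0 1 1
1 0 0
0 1 0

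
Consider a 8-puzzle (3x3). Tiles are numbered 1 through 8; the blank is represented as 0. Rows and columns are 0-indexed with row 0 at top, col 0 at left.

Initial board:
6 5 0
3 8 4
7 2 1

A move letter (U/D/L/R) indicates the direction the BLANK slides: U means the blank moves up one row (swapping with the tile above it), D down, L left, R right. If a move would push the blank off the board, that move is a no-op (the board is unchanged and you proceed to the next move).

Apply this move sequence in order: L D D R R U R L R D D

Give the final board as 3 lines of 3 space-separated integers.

After move 1 (L):
6 0 5
3 8 4
7 2 1

After move 2 (D):
6 8 5
3 0 4
7 2 1

After move 3 (D):
6 8 5
3 2 4
7 0 1

After move 4 (R):
6 8 5
3 2 4
7 1 0

After move 5 (R):
6 8 5
3 2 4
7 1 0

After move 6 (U):
6 8 5
3 2 0
7 1 4

After move 7 (R):
6 8 5
3 2 0
7 1 4

After move 8 (L):
6 8 5
3 0 2
7 1 4

After move 9 (R):
6 8 5
3 2 0
7 1 4

After move 10 (D):
6 8 5
3 2 4
7 1 0

After move 11 (D):
6 8 5
3 2 4
7 1 0

Answer: 6 8 5
3 2 4
7 1 0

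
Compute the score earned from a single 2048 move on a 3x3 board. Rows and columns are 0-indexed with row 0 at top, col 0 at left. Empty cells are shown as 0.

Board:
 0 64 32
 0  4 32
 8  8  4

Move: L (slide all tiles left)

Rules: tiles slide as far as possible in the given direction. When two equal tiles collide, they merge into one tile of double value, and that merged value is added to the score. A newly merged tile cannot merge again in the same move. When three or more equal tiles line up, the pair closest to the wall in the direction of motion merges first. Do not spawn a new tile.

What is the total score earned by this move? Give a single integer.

Slide left:
row 0: [0, 64, 32] -> [64, 32, 0]  score +0 (running 0)
row 1: [0, 4, 32] -> [4, 32, 0]  score +0 (running 0)
row 2: [8, 8, 4] -> [16, 4, 0]  score +16 (running 16)
Board after move:
64 32  0
 4 32  0
16  4  0

Answer: 16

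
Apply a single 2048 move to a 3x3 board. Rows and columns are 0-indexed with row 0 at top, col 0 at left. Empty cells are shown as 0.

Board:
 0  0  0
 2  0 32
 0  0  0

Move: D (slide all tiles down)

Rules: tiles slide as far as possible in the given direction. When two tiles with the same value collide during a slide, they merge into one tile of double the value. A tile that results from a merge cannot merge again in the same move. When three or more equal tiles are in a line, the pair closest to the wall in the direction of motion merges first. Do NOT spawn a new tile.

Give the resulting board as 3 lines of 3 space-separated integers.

Slide down:
col 0: [0, 2, 0] -> [0, 0, 2]
col 1: [0, 0, 0] -> [0, 0, 0]
col 2: [0, 32, 0] -> [0, 0, 32]

Answer:  0  0  0
 0  0  0
 2  0 32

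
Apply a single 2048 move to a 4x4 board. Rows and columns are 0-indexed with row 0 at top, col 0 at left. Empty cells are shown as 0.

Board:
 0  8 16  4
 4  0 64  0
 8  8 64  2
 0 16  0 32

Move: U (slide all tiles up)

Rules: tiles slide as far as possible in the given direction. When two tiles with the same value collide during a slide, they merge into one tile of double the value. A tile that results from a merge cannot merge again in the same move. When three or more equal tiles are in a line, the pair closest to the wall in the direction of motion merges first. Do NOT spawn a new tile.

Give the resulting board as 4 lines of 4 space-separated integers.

Slide up:
col 0: [0, 4, 8, 0] -> [4, 8, 0, 0]
col 1: [8, 0, 8, 16] -> [16, 16, 0, 0]
col 2: [16, 64, 64, 0] -> [16, 128, 0, 0]
col 3: [4, 0, 2, 32] -> [4, 2, 32, 0]

Answer:   4  16  16   4
  8  16 128   2
  0   0   0  32
  0   0   0   0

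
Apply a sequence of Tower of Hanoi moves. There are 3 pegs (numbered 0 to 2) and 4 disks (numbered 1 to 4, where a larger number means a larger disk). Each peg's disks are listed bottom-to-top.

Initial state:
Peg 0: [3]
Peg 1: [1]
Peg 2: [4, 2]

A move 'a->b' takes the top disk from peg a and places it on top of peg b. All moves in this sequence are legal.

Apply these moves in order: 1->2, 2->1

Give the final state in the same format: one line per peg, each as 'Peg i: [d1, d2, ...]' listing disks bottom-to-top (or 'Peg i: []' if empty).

After move 1 (1->2):
Peg 0: [3]
Peg 1: []
Peg 2: [4, 2, 1]

After move 2 (2->1):
Peg 0: [3]
Peg 1: [1]
Peg 2: [4, 2]

Answer: Peg 0: [3]
Peg 1: [1]
Peg 2: [4, 2]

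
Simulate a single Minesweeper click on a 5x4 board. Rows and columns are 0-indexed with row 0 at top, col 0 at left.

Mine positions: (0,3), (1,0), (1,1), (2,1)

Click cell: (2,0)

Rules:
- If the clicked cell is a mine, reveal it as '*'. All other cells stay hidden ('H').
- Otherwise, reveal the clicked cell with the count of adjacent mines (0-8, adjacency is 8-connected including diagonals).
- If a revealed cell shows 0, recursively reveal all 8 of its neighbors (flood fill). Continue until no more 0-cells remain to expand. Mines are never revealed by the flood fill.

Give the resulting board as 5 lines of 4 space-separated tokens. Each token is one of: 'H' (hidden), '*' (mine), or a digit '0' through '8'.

H H H H
H H H H
3 H H H
H H H H
H H H H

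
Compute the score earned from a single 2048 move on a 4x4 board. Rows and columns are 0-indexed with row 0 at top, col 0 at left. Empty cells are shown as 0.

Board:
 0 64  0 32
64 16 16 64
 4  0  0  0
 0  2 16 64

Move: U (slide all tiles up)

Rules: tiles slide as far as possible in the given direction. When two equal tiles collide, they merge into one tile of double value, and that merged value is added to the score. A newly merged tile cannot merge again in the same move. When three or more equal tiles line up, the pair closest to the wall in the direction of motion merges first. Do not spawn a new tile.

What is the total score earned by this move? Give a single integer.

Slide up:
col 0: [0, 64, 4, 0] -> [64, 4, 0, 0]  score +0 (running 0)
col 1: [64, 16, 0, 2] -> [64, 16, 2, 0]  score +0 (running 0)
col 2: [0, 16, 0, 16] -> [32, 0, 0, 0]  score +32 (running 32)
col 3: [32, 64, 0, 64] -> [32, 128, 0, 0]  score +128 (running 160)
Board after move:
 64  64  32  32
  4  16   0 128
  0   2   0   0
  0   0   0   0

Answer: 160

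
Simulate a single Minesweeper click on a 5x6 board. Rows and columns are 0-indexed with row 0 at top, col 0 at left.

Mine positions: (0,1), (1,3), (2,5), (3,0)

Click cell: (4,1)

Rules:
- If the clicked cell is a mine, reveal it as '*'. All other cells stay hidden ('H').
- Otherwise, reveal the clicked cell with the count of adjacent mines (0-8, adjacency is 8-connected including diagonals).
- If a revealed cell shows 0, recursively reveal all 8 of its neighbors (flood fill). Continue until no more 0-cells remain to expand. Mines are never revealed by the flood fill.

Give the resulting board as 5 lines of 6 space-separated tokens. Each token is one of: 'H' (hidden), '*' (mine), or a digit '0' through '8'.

H H H H H H
H H H H H H
H H H H H H
H H H H H H
H 1 H H H H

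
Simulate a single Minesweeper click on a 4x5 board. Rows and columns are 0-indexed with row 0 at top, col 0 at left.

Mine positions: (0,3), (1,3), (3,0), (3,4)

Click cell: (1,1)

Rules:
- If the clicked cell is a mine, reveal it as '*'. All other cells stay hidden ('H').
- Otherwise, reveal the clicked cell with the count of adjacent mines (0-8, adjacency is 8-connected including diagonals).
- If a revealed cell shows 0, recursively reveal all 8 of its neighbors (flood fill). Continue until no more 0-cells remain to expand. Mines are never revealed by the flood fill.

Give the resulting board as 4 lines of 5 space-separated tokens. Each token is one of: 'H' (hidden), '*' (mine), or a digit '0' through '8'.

0 0 2 H H
0 0 2 H H
1 1 1 H H
H H H H H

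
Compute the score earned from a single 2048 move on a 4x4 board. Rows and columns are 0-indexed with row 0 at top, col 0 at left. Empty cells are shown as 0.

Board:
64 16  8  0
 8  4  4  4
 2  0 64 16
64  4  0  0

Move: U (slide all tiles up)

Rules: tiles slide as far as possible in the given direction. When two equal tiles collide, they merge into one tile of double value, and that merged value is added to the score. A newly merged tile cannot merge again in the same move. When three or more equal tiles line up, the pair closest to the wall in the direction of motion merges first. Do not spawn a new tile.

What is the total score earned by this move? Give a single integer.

Answer: 8

Derivation:
Slide up:
col 0: [64, 8, 2, 64] -> [64, 8, 2, 64]  score +0 (running 0)
col 1: [16, 4, 0, 4] -> [16, 8, 0, 0]  score +8 (running 8)
col 2: [8, 4, 64, 0] -> [8, 4, 64, 0]  score +0 (running 8)
col 3: [0, 4, 16, 0] -> [4, 16, 0, 0]  score +0 (running 8)
Board after move:
64 16  8  4
 8  8  4 16
 2  0 64  0
64  0  0  0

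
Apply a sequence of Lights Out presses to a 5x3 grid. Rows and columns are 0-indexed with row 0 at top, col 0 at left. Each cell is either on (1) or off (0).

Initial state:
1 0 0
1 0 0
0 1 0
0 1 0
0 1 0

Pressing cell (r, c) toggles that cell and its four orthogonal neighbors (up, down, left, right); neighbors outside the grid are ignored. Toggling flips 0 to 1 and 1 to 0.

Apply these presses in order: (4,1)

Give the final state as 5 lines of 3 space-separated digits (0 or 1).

Answer: 1 0 0
1 0 0
0 1 0
0 0 0
1 0 1

Derivation:
After press 1 at (4,1):
1 0 0
1 0 0
0 1 0
0 0 0
1 0 1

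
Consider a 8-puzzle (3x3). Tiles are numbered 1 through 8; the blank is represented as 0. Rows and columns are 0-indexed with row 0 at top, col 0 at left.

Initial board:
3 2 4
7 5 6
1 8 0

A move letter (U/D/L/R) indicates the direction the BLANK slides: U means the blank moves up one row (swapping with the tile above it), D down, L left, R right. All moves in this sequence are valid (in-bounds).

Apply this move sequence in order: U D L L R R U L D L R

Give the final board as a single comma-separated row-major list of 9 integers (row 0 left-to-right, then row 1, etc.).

After move 1 (U):
3 2 4
7 5 0
1 8 6

After move 2 (D):
3 2 4
7 5 6
1 8 0

After move 3 (L):
3 2 4
7 5 6
1 0 8

After move 4 (L):
3 2 4
7 5 6
0 1 8

After move 5 (R):
3 2 4
7 5 6
1 0 8

After move 6 (R):
3 2 4
7 5 6
1 8 0

After move 7 (U):
3 2 4
7 5 0
1 8 6

After move 8 (L):
3 2 4
7 0 5
1 8 6

After move 9 (D):
3 2 4
7 8 5
1 0 6

After move 10 (L):
3 2 4
7 8 5
0 1 6

After move 11 (R):
3 2 4
7 8 5
1 0 6

Answer: 3, 2, 4, 7, 8, 5, 1, 0, 6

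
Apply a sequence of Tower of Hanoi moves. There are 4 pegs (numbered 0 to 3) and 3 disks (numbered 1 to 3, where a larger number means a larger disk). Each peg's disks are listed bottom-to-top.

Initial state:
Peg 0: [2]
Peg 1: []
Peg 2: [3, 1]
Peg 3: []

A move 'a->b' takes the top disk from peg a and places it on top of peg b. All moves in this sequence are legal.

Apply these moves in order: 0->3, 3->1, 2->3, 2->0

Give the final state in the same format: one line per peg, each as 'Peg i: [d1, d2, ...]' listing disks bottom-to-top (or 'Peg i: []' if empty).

Answer: Peg 0: [3]
Peg 1: [2]
Peg 2: []
Peg 3: [1]

Derivation:
After move 1 (0->3):
Peg 0: []
Peg 1: []
Peg 2: [3, 1]
Peg 3: [2]

After move 2 (3->1):
Peg 0: []
Peg 1: [2]
Peg 2: [3, 1]
Peg 3: []

After move 3 (2->3):
Peg 0: []
Peg 1: [2]
Peg 2: [3]
Peg 3: [1]

After move 4 (2->0):
Peg 0: [3]
Peg 1: [2]
Peg 2: []
Peg 3: [1]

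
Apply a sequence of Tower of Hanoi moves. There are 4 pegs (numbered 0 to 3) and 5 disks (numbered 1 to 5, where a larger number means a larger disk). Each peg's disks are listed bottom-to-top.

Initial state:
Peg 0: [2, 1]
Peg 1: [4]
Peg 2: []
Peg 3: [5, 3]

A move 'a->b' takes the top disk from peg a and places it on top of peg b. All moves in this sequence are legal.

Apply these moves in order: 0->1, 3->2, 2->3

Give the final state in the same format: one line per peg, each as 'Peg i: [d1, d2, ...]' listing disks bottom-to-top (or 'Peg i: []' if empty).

After move 1 (0->1):
Peg 0: [2]
Peg 1: [4, 1]
Peg 2: []
Peg 3: [5, 3]

After move 2 (3->2):
Peg 0: [2]
Peg 1: [4, 1]
Peg 2: [3]
Peg 3: [5]

After move 3 (2->3):
Peg 0: [2]
Peg 1: [4, 1]
Peg 2: []
Peg 3: [5, 3]

Answer: Peg 0: [2]
Peg 1: [4, 1]
Peg 2: []
Peg 3: [5, 3]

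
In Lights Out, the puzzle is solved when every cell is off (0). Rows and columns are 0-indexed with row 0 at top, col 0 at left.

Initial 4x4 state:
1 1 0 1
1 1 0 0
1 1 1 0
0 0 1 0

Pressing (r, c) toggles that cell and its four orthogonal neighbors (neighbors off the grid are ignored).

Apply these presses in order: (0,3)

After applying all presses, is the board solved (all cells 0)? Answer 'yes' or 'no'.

After press 1 at (0,3):
1 1 1 0
1 1 0 1
1 1 1 0
0 0 1 0

Lights still on: 10

Answer: no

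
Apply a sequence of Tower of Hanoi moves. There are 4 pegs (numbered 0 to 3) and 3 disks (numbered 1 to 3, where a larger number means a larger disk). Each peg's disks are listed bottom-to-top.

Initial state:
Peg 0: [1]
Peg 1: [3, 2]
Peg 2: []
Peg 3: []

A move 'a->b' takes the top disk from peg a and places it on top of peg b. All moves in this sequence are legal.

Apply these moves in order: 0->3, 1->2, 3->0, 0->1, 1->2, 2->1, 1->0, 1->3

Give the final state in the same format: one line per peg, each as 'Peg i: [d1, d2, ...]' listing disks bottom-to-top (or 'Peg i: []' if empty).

Answer: Peg 0: [1]
Peg 1: []
Peg 2: [2]
Peg 3: [3]

Derivation:
After move 1 (0->3):
Peg 0: []
Peg 1: [3, 2]
Peg 2: []
Peg 3: [1]

After move 2 (1->2):
Peg 0: []
Peg 1: [3]
Peg 2: [2]
Peg 3: [1]

After move 3 (3->0):
Peg 0: [1]
Peg 1: [3]
Peg 2: [2]
Peg 3: []

After move 4 (0->1):
Peg 0: []
Peg 1: [3, 1]
Peg 2: [2]
Peg 3: []

After move 5 (1->2):
Peg 0: []
Peg 1: [3]
Peg 2: [2, 1]
Peg 3: []

After move 6 (2->1):
Peg 0: []
Peg 1: [3, 1]
Peg 2: [2]
Peg 3: []

After move 7 (1->0):
Peg 0: [1]
Peg 1: [3]
Peg 2: [2]
Peg 3: []

After move 8 (1->3):
Peg 0: [1]
Peg 1: []
Peg 2: [2]
Peg 3: [3]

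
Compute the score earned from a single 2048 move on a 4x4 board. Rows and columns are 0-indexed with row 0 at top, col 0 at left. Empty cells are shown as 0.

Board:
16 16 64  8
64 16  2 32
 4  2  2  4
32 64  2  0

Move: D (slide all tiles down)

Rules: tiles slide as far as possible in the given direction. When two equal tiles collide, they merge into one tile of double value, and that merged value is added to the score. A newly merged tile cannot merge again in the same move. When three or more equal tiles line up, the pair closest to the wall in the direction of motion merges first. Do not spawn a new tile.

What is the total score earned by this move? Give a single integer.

Slide down:
col 0: [16, 64, 4, 32] -> [16, 64, 4, 32]  score +0 (running 0)
col 1: [16, 16, 2, 64] -> [0, 32, 2, 64]  score +32 (running 32)
col 2: [64, 2, 2, 2] -> [0, 64, 2, 4]  score +4 (running 36)
col 3: [8, 32, 4, 0] -> [0, 8, 32, 4]  score +0 (running 36)
Board after move:
16  0  0  0
64 32 64  8
 4  2  2 32
32 64  4  4

Answer: 36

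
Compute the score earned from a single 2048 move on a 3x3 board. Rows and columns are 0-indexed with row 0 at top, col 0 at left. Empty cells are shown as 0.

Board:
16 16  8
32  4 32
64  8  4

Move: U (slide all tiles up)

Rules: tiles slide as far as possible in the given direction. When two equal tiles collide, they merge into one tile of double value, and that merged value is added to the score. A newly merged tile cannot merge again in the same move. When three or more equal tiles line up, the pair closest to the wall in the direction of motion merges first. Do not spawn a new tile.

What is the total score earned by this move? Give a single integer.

Slide up:
col 0: [16, 32, 64] -> [16, 32, 64]  score +0 (running 0)
col 1: [16, 4, 8] -> [16, 4, 8]  score +0 (running 0)
col 2: [8, 32, 4] -> [8, 32, 4]  score +0 (running 0)
Board after move:
16 16  8
32  4 32
64  8  4

Answer: 0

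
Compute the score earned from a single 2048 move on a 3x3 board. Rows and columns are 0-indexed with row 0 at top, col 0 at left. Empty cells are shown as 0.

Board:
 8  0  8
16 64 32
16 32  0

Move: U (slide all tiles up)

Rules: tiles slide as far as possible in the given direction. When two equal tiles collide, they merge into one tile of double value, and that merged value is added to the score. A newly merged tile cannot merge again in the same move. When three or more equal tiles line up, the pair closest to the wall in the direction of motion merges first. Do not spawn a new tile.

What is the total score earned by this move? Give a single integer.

Answer: 32

Derivation:
Slide up:
col 0: [8, 16, 16] -> [8, 32, 0]  score +32 (running 32)
col 1: [0, 64, 32] -> [64, 32, 0]  score +0 (running 32)
col 2: [8, 32, 0] -> [8, 32, 0]  score +0 (running 32)
Board after move:
 8 64  8
32 32 32
 0  0  0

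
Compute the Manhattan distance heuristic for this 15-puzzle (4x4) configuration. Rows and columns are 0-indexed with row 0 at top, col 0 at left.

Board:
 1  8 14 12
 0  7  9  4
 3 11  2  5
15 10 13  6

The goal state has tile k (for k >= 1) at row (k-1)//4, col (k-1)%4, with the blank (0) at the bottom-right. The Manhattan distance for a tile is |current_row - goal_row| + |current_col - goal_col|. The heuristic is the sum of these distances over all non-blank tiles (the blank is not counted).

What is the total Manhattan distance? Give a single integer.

Tile 1: (0,0)->(0,0) = 0
Tile 8: (0,1)->(1,3) = 3
Tile 14: (0,2)->(3,1) = 4
Tile 12: (0,3)->(2,3) = 2
Tile 7: (1,1)->(1,2) = 1
Tile 9: (1,2)->(2,0) = 3
Tile 4: (1,3)->(0,3) = 1
Tile 3: (2,0)->(0,2) = 4
Tile 11: (2,1)->(2,2) = 1
Tile 2: (2,2)->(0,1) = 3
Tile 5: (2,3)->(1,0) = 4
Tile 15: (3,0)->(3,2) = 2
Tile 10: (3,1)->(2,1) = 1
Tile 13: (3,2)->(3,0) = 2
Tile 6: (3,3)->(1,1) = 4
Sum: 0 + 3 + 4 + 2 + 1 + 3 + 1 + 4 + 1 + 3 + 4 + 2 + 1 + 2 + 4 = 35

Answer: 35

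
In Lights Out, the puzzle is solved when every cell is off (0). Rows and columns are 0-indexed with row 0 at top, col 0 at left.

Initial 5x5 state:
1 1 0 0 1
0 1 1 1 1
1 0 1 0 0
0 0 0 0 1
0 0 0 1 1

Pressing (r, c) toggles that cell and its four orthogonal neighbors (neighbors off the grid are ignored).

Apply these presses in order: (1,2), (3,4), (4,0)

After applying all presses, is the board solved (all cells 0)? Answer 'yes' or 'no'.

After press 1 at (1,2):
1 1 1 0 1
0 0 0 0 1
1 0 0 0 0
0 0 0 0 1
0 0 0 1 1

After press 2 at (3,4):
1 1 1 0 1
0 0 0 0 1
1 0 0 0 1
0 0 0 1 0
0 0 0 1 0

After press 3 at (4,0):
1 1 1 0 1
0 0 0 0 1
1 0 0 0 1
1 0 0 1 0
1 1 0 1 0

Lights still on: 12

Answer: no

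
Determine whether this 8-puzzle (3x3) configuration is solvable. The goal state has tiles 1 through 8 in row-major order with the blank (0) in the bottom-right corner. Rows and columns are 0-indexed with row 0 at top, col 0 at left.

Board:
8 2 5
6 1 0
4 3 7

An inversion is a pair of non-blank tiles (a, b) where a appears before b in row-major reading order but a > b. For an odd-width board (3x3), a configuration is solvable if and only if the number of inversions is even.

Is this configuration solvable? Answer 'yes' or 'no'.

Inversions (pairs i<j in row-major order where tile[i] > tile[j] > 0): 15
15 is odd, so the puzzle is not solvable.

Answer: no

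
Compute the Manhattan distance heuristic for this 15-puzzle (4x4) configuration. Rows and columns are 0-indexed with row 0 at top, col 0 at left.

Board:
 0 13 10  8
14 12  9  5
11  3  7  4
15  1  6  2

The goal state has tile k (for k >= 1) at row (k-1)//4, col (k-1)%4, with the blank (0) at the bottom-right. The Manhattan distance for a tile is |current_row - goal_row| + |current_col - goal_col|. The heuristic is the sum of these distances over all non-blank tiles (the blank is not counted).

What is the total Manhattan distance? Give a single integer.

Tile 13: (0,1)->(3,0) = 4
Tile 10: (0,2)->(2,1) = 3
Tile 8: (0,3)->(1,3) = 1
Tile 14: (1,0)->(3,1) = 3
Tile 12: (1,1)->(2,3) = 3
Tile 9: (1,2)->(2,0) = 3
Tile 5: (1,3)->(1,0) = 3
Tile 11: (2,0)->(2,2) = 2
Tile 3: (2,1)->(0,2) = 3
Tile 7: (2,2)->(1,2) = 1
Tile 4: (2,3)->(0,3) = 2
Tile 15: (3,0)->(3,2) = 2
Tile 1: (3,1)->(0,0) = 4
Tile 6: (3,2)->(1,1) = 3
Tile 2: (3,3)->(0,1) = 5
Sum: 4 + 3 + 1 + 3 + 3 + 3 + 3 + 2 + 3 + 1 + 2 + 2 + 4 + 3 + 5 = 42

Answer: 42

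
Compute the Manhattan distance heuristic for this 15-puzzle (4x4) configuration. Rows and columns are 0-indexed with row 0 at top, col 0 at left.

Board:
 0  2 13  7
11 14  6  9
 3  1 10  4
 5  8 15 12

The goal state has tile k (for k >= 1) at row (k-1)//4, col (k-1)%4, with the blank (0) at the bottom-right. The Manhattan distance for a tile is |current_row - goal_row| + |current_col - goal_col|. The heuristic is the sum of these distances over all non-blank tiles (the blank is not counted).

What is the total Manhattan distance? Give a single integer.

Answer: 34

Derivation:
Tile 2: (0,1)->(0,1) = 0
Tile 13: (0,2)->(3,0) = 5
Tile 7: (0,3)->(1,2) = 2
Tile 11: (1,0)->(2,2) = 3
Tile 14: (1,1)->(3,1) = 2
Tile 6: (1,2)->(1,1) = 1
Tile 9: (1,3)->(2,0) = 4
Tile 3: (2,0)->(0,2) = 4
Tile 1: (2,1)->(0,0) = 3
Tile 10: (2,2)->(2,1) = 1
Tile 4: (2,3)->(0,3) = 2
Tile 5: (3,0)->(1,0) = 2
Tile 8: (3,1)->(1,3) = 4
Tile 15: (3,2)->(3,2) = 0
Tile 12: (3,3)->(2,3) = 1
Sum: 0 + 5 + 2 + 3 + 2 + 1 + 4 + 4 + 3 + 1 + 2 + 2 + 4 + 0 + 1 = 34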